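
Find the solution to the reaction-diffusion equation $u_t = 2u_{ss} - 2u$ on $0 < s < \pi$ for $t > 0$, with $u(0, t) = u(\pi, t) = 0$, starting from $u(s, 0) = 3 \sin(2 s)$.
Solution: Substitute $u = e^{-2t}w$, i.e. $w = e^{2t}u$.
By the product rule, $u_t = e^{-2t}(w_t - 2w)$, $u_{ss} = e^{-2t}w_{ss}$.
Substituting into the PDE and dividing by $e^{-2t}$: $w_t - 2w = 2w_{ss} - 2w$.
The lower-order terms cancel, leaving the standard heat equation $w_t = 2w_{ss}$.
Initial data for $w$: $w(s,0) = u(s,0) = 3 \sin(2 s)$. The boundary conditions carry over: $w(0,t) = w(\pi,t) = 0$.
Solve for $w$:
  Using separation of variables $w = X(s)T(t)$:
  Eigenfunctions: $\sin(ns)$, $n = 1, 2, 3, \ldots$
  General solution: $w(s, t) = \sum c_n \sin(ns) e^{-2n^2 t}$
  Matching $w(s,0) = 3 \sin(2 s)$ term by term: $c_2=3$.
Hence $w(s,t) = 3 e^{-8 t} \sin(2 s)$.
Transform back: $u(s,t) = e^{-2t}w(s,t)$.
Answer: $u(s, t) = 3 e^{-10 t} \sin(2 s)$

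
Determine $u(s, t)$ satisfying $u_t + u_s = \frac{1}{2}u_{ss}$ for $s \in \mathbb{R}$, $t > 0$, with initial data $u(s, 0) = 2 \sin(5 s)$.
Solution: Change to a moving frame: let $\eta = s - t$, $\sigma = t$ and write $u(s,t) = w(\eta,\sigma)$.
By the chain rule $u_t = w_{\sigma} - w_{\eta}$, $u_s = w_{\eta}$, $u_{ss} = w_{\eta\eta}$.
Then $u_t + u_s = w_{\sigma}$: the advection term cancels and the PDE becomes the heat equation $w_{\sigma} = \frac{1}{2}w_{\eta\eta}$ on $\eta \in \mathbb{R}$.
Initial data: $w(\eta,0) = u(\eta,0) = 2 \sin(5 \eta)$.
On $\eta \in \mathbb{R}$ each mode satisfies $(\sin(n\eta))'' = -n^2 \sin(n\eta)$, so $e^{-n^2\sigma/2} \sin(n\eta)$ solves the heat equation; by superposition $w(\eta,\sigma) = \sum c_n e^{-n^2\sigma/2} \sin(n\eta)$.
Reading off the coefficients: $c_5=2$, so $w(\eta,\sigma) = 2 e^{-25 \sigma/2} \sin(5 \eta)$.
Substituting back $\eta = s - t$, $\sigma = t$: $u(s,t) = w(s - t, t)$.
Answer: $u(s, t) = 2 e^{-25 t/2} \sin(5 s - 5 t)$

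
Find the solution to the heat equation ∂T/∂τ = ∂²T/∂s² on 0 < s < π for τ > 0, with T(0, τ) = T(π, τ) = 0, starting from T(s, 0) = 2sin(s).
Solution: Using separation of variables T = X(s)G(τ):
Eigenfunctions: sin(ns), n = 1, 2, 3, ...
General solution: T(s, τ) = Σ c_n sin(ns) exp(-n² τ)
Matching T(s,0) = 2sin(s) term by term: c_1=2.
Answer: T(s, τ) = 2exp(-τ)sin(s)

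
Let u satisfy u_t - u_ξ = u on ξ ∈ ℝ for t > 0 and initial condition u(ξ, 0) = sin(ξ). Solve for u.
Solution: Substitute u = exp(t)w, i.e. w = exp(-t)u.
By the product rule, u_t = exp(t)(w_t + w), u_ξ = exp(t)w_ξ.
Substituting into the PDE and dividing by exp(t): w_t + w - w_ξ = w.
The lower-order terms cancel, leaving the standard advection equation w_t - w_ξ = 0.
Initial data for w: w(ξ,0) = u(ξ,0) = sin(ξ).
Solve for w:
  By method of characteristics (waves move left with speed 1):
  Along characteristics ξ + t = const, w is constant, so w(ξ,t) = f(ξ + t) with f = w(·, 0).
Hence w(ξ,t) = sin(t + ξ).
Transform back: u(ξ,t) = exp(t)w(ξ,t).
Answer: u(ξ, t) = exp(t)sin(t + ξ)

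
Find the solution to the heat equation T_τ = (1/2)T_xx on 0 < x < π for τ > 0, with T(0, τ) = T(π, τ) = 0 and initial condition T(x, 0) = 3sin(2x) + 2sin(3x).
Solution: Using separation of variables T = X(x)G(τ):
Eigenfunctions: sin(nx), n = 1, 2, 3, ...
General solution: T(x, τ) = Σ c_n sin(nx) exp(-n² τ/2)
Matching T(x,0) = 3sin(2x) + 2sin(3x) term by term: c_2=3, c_3=2.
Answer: T(x, τ) = 3exp(-2τ)sin(2x) + 2exp(-9τ/2)sin(3x)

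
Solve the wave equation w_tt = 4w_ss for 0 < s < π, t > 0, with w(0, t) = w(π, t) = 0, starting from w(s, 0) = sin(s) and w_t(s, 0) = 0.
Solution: Using separation of variables w = X(s)T(t):
Eigenfunctions: sin(ns), n = 1, 2, 3, ...
General solution: w(s, t) = Σ [A_n cos(2n t) + B_n sin(2n t)] sin(ns)
From w(s,0) = sin(s): A_1=1. From w_t(s,0) = 0: all B_n = 0.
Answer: w(s, t) = sin(s)cos(2t)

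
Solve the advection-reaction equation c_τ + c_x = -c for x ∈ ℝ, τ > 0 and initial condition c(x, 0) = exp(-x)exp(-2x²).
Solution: Substitute c = exp(-x)u.
Then c_x = exp(-x)(u_x - u), c_τ = exp(-x)u_τ; substituting and dividing by exp(-x), the lower-order terms cancel: u_τ + u_x = 0 (standard advection equation).
Data for u: u(x,0) = exp(x)c(x,0) = exp(-2x²).
By characteristics (dx/dτ = 1), u(x,τ) = f(x - τ) with f = u(·, 0).
So u(x,τ) = exp(-2(x - τ)²), and c(x,τ) = exp(-x)u(x,τ).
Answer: c(x, τ) = exp(-x)exp(-2(x - τ)²)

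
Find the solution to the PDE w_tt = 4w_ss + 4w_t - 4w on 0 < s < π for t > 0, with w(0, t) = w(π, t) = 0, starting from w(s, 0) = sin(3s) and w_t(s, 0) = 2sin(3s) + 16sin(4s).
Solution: Substitute w = exp(2t)u.
Then w_t = exp(2t)(u_t + 2u), w_tt = exp(2t)(u_tt + 4u_t + 4u), w_ss = exp(2t)u_ss; substituting and dividing by exp(2t), the lower-order terms cancel: u_tt = 4u_ss (standard wave equation).
Data for u: u(s,0) = w(s,0) = sin(3s); u_t(s,0) = w_t(s,0) - 2w(s,0) = 16sin(4s). The boundary conditions carry over: u(0,t) = u(π,t) = 0.
Separating variables: u = Σ [A_n cos(ω_n t) + B_n sin(ω_n t)] sin(ns), ω_n = 2n. From ICs (B_n = velocity coefficient / ω_n): A_3=1, B_4=2.
So u(s,t) = sin(3s)cos(6t) + 2sin(4s)sin(8t), and w(s,t) = exp(2t)u(s,t).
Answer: w(s, t) = exp(2t)sin(3s)cos(6t) + 2exp(2t)sin(4s)sin(8t)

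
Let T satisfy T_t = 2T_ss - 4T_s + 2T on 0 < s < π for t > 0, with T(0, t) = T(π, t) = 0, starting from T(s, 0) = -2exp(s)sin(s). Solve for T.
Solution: Substitute T = exp(s)u, i.e. u = exp(-s)T.
By the product rule, T_s = exp(s)(u_s + u), T_ss = exp(s)(u_ss + 2u_s + u), T_t = exp(s)u_t.
Substituting into the PDE and dividing by exp(s): u_t = 2(u_ss + 2u_s + u) - 4(u_s + u) + 2u.
The lower-order terms cancel, leaving the standard heat equation u_t = 2u_ss.
Initial data for u: u(s,0) = exp(-s)T(s,0) = -2sin(s). The boundary conditions carry over: u(0,t) = u(π,t) = 0.
Solve for u:
  Using separation of variables u = X(s)G(t):
  Eigenfunctions: sin(ns), n = 1, 2, 3, ...
  General solution: u(s, t) = Σ c_n sin(ns) exp(-2n² t)
  Matching u(s,0) = -2sin(s) term by term: c_1=-2.
Hence u(s,t) = -2exp(-2t)sin(s).
Transform back: T(s,t) = exp(s)u(s,t).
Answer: T(s, t) = -2exp(s)exp(-2t)sin(s)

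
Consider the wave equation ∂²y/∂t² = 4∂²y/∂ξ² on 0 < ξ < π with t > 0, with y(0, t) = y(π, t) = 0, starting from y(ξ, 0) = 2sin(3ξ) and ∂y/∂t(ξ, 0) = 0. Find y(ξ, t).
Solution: Using separation of variables y = X(ξ)T(t):
Eigenfunctions: sin(nξ), n = 1, 2, 3, ...
General solution: y(ξ, t) = Σ [A_n cos(2n t) + B_n sin(2n t)] sin(nξ)
From y(ξ,0) = 2sin(3ξ): A_3=2. From y_t(ξ,0) = 0: all B_n = 0.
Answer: y(ξ, t) = 2sin(3ξ)cos(6t)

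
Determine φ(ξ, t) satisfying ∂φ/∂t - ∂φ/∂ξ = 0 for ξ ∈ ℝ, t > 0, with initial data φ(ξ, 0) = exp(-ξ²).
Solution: By method of characteristics (waves move left with speed 1):
Along characteristics ξ + t = const, φ is constant, so φ(ξ,t) = f(ξ + t) with f = φ(·, 0).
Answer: φ(ξ, t) = exp(-(t + ξ)²)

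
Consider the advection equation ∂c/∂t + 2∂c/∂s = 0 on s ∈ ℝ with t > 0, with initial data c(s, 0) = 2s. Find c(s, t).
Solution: By characteristics (ds/dt = 2), c(s,t) = f(s - 2t) with f = c(·, 0).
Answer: c(s, t) = 2s - 4t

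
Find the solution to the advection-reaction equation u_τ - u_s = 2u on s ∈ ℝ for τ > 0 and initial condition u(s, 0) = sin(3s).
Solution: Substitute u = exp(2τ)w.
Then u_τ = exp(2τ)(w_τ + 2w), u_s = exp(2τ)w_s; substituting and dividing by exp(2τ), the lower-order terms cancel: w_τ - w_s = 0 (standard advection equation).
Data for w: w(s,0) = u(s,0) = sin(3s).
By characteristics (ds/dτ = -1), w(s,τ) = f(s + τ) with f = w(·, 0).
So w(s,τ) = sin(3s + 3τ), and u(s,τ) = exp(2τ)w(s,τ).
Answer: u(s, τ) = exp(2τ)sin(3s + 3τ)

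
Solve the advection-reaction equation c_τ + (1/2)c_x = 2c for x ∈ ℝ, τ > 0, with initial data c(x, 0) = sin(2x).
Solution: Substitute c = exp(2τ)u, i.e. u = exp(-2τ)c.
By the product rule, c_τ = exp(2τ)(u_τ + 2u), c_x = exp(2τ)u_x.
Substituting into the PDE and dividing by exp(2τ): u_τ + 2u + (1/2)u_x = 2u.
The lower-order terms cancel, leaving the standard advection equation u_τ + (1/2)u_x = 0.
Initial data for u: u(x,0) = c(x,0) = sin(2x).
Solve for u:
  By method of characteristics (waves move right with speed 1/2):
  Along characteristics x - (1/2)τ = const, u is constant, so u(x,τ) = f(x - (1/2)τ) with f = u(·, 0).
Hence u(x,τ) = sin(2x - τ).
Transform back: c(x,τ) = exp(2τ)u(x,τ).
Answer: c(x, τ) = exp(2τ)sin(2x - τ)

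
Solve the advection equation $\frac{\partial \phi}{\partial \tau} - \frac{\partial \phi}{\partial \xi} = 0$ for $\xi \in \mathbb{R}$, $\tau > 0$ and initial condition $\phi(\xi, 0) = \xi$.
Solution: By characteristics ($d\xi/d\tau = -1$), $\phi(\xi,\tau) = f(\xi + \tau)$ with $f = \phi( \cdot , 0)$.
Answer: $\phi(\xi, \tau) = \tau + \xi$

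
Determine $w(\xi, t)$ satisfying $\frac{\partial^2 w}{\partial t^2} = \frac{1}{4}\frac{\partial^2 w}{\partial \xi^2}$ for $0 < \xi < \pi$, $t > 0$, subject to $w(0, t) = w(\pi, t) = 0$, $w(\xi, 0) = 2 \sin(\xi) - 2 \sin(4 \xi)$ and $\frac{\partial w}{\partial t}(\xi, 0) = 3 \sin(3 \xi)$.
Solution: Using separation of variables $w = X(\xi)T(t)$:
Eigenfunctions: $\sin(n\xi)$, $n = 1, 2, 3, \ldots$
General solution: $w(\xi, t) = \sum [A_n \cos(n t/2) + B_n \sin(n t/2)] \sin(n\xi)$
From $w(\xi,0) = 2 \sin(\xi) - 2 \sin(4 \xi)$: $A_1=2, A_4=-2$. From $w_t(\xi,0) = 3 \sin(3 \xi)$, using $w_t(\xi,0) = \sum \omega_n B_n \sin(n\xi)$ with $\omega_n = n/2$: $B_3 = 3/(3/2) = 2$.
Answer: $w(\xi, t) = 2 \sin(\xi) \cos(t/2) + 2 \sin(3 \xi) \sin(3 t/2) - 2 \sin(4 \xi) \cos(2 t)$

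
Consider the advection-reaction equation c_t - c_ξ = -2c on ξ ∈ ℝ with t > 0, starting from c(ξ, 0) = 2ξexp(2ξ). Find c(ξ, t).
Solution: Substitute c = exp(2ξ)u.
Then c_ξ = exp(2ξ)(u_ξ + 2u), c_t = exp(2ξ)u_t; substituting and dividing by exp(2ξ), the lower-order terms cancel: u_t - u_ξ = 0 (standard advection equation).
Data for u: u(ξ,0) = exp(-2ξ)c(ξ,0) = 2ξ.
By characteristics (dξ/dt = -1), u(ξ,t) = f(ξ + t) with f = u(·, 0).
So u(ξ,t) = 2t + 2ξ, and c(ξ,t) = exp(2ξ)u(ξ,t).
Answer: c(ξ, t) = 2texp(2ξ) + 2ξexp(2ξ)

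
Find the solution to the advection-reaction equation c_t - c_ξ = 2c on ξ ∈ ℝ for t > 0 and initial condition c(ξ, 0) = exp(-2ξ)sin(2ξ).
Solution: Substitute c = exp(-2ξ)u.
Then c_ξ = exp(-2ξ)(u_ξ - 2u), c_t = exp(-2ξ)u_t; substituting and dividing by exp(-2ξ), the lower-order terms cancel: u_t - u_ξ = 0 (standard advection equation).
Data for u: u(ξ,0) = exp(2ξ)c(ξ,0) = sin(2ξ).
By characteristics (dξ/dt = -1), u(ξ,t) = f(ξ + t) with f = u(·, 0).
So u(ξ,t) = sin(2t + 2ξ), and c(ξ,t) = exp(-2ξ)u(ξ,t).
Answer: c(ξ, t) = exp(-2ξ)sin(2t + 2ξ)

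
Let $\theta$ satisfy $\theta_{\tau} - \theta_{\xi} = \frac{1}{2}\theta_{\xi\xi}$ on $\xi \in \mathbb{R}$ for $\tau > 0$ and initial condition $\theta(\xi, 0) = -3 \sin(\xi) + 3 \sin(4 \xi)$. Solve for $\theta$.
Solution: Moving frame: $\eta = \xi + \tau$, $\sigma = \tau$, $\theta = u(\eta,\sigma)$, so $\theta_{\tau} = u_{\sigma} + u_{\eta}$ and $\theta_{\xi\xi} = u_{\eta\eta}$.
Hence $\theta_{\tau} - \theta_{\xi} = u_{\sigma}$ and the PDE becomes the heat equation $u_{\sigma} = \frac{1}{2}u_{\eta\eta}$ on $\eta \in \mathbb{R}$.
Initial data: $u(\eta,0) = \theta(\eta,0) = -3 \sin(\eta) + 3 \sin(4 \eta)$. Each mode $\sin(n\eta)$ decays as $e^{-n^2\sigma/2}$ on $\mathbb{R}$, so $u(\eta,\sigma) = \sum c_n e^{-n^2\sigma/2} \sin(n\eta)$ with $c_1=-3, c_4=3$: $u(\eta,\sigma) = 3 e^{-8 \sigma} \sin(4 \eta) - 3 e^{-\sigma/2} \sin(\eta)$.
Substituting back: $\theta(\xi,\tau) = u(\xi + \tau, \tau)$.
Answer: $\theta(\xi, \tau) = 3 e^{-8 \tau} \sin(4 \tau + 4 \xi) - 3 e^{-\tau/2} \sin(\tau + \xi)$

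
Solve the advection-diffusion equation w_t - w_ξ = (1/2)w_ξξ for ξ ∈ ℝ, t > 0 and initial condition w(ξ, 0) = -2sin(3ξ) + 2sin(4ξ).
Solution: Moving frame: η = ξ + t, σ = t, w = u(η,σ), so w_t = u_σ + u_η and w_ξξ = u_ηη.
Hence w_t - w_ξ = u_σ and the PDE becomes the heat equation u_σ = (1/2)u_ηη on η ∈ ℝ.
Initial data: u(η,0) = w(η,0) = -2sin(3η) + 2sin(4η). Each mode sin(nη) decays as exp(-n²σ/2) on ℝ, so u(η,σ) = Σ c_n exp(-n²σ/2) sin(nη) with c_3=-2, c_4=2: u(η,σ) = 2exp(-8σ)sin(4η) - 2exp(-9σ/2)sin(3η).
Substituting back: w(ξ,t) = u(ξ + t, t).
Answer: w(ξ, t) = 2exp(-8t)sin(4t + 4ξ) - 2exp(-9t/2)sin(3t + 3ξ)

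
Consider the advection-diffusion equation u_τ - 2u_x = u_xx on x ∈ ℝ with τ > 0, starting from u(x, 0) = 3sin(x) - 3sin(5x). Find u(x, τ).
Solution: Moving frame: η = x + 2τ, σ = τ, u = w(η,σ), so u_τ = w_σ + 2w_η and u_xx = w_ηη.
Hence u_τ - 2u_x = w_σ and the PDE becomes the heat equation w_σ = w_ηη on η ∈ ℝ.
Initial data: w(η,0) = u(η,0) = 3sin(η) - 3sin(5η). Each mode sin(nη) decays as exp(-n²σ) on ℝ, so w(η,σ) = Σ c_n exp(-n²σ) sin(nη) with c_1=3, c_5=-3: w(η,σ) = 3exp(-σ)sin(η) - 3exp(-25σ)sin(5η).
Substituting back: u(x,τ) = w(x + 2τ, τ).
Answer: u(x, τ) = 3exp(-τ)sin(x + 2τ) - 3exp(-25τ)sin(5x + 10τ)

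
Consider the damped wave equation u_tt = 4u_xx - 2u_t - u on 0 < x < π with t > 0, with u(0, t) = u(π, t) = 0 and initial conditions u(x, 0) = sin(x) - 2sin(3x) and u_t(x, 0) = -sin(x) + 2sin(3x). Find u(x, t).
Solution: Substitute u = exp(-t)w.
Then u_t = exp(-t)(w_t - w), u_tt = exp(-t)(w_tt - 2w_t + w), u_xx = exp(-t)w_xx; substituting and dividing by exp(-t), the lower-order terms cancel: w_tt = 4w_xx (standard wave equation).
Data for w: w(x,0) = u(x,0) = sin(x) - 2sin(3x); w_t(x,0) = u_t(x,0) + u(x,0) = 0. The boundary conditions carry over: w(0,t) = w(π,t) = 0.
Separating variables: w = Σ [A_n cos(ω_n t) + B_n sin(ω_n t)] sin(nx), ω_n = 2n. From ICs: A_1=1, A_3=-2.
So w(x,t) = sin(x)cos(2t) - 2sin(3x)cos(6t), and u(x,t) = exp(-t)w(x,t).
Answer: u(x, t) = exp(-t)sin(x)cos(2t) - 2exp(-t)sin(3x)cos(6t)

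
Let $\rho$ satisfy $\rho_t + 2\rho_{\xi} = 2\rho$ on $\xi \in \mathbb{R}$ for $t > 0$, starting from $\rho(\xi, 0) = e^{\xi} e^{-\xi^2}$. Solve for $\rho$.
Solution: Substitute $\rho = e^{\xi}u$, i.e. $u = e^{-\xi}\rho$.
By the product rule, $\rho_{\xi} = e^{\xi}(u_{\xi} + u)$, $\rho_t = e^{\xi}u_t$.
Substituting into the PDE and dividing by $e^{\xi}$: $u_t + 2(u_{\xi} + u) = 2u$.
The lower-order terms cancel, leaving the standard advection equation $u_t + 2u_{\xi} = 0$.
Initial data for $u$: $u(\xi,0) = e^{-\xi}\rho(\xi,0) = e^{-\xi^2}$.
Solve for $u$:
  By method of characteristics (waves move right with speed 2):
  Along characteristics $\xi - 2t =$ const, $u$ is constant, so $u(\xi,t) = f(\xi - 2t)$ with $f = u( \cdot , 0)$.
Hence $u(\xi,t) = e^{-(-2 t + \xi)^2}$.
Transform back: $\rho(\xi,t) = e^{\xi}u(\xi,t)$.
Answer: $\rho(\xi, t) = e^{\xi} e^{-(\xi - 2 t)^2}$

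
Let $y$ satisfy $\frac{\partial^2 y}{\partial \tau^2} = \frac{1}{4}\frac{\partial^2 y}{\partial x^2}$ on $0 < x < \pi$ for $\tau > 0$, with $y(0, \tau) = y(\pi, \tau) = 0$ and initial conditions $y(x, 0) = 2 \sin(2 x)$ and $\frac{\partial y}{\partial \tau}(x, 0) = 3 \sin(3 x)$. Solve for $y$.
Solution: Separating variables: $y = \sum [A_n \cos(\omega_n \tau) + B_n \sin(\omega_n \tau)] \sin(nx)$, $\omega_n = n/2$. From ICs ($B_n$ = velocity coefficient / $\omega_n$): $A_2=2, B_3=2$.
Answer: $y(x, \tau) = 2 \sin(3 \tau/2) \sin(3 x) + 2 \sin(2 x) \cos(\tau)$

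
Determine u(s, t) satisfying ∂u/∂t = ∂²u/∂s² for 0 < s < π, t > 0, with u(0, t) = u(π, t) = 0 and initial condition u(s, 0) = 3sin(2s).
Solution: Separating variables: u = Σ c_n exp(-n²t) sin(ns). From u(s,0) = 3sin(2s): c_2=3.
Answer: u(s, t) = 3exp(-4t)sin(2s)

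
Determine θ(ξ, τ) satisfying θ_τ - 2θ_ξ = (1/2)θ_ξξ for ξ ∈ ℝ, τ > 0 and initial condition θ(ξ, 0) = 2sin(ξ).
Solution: Change to a moving frame: let η = ξ + 2τ, σ = τ and write θ(ξ,τ) = u(η,σ).
By the chain rule θ_τ = u_σ + 2u_η, θ_ξ = u_η, θ_ξξ = u_ηη.
Then θ_τ - 2θ_ξ = u_σ: the advection term cancels and the PDE becomes the heat equation u_σ = (1/2)u_ηη on η ∈ ℝ.
Initial data: u(η,0) = θ(η,0) = 2sin(η).
On η ∈ ℝ each mode satisfies (sin(nη))″ = -n² sin(nη), so exp(-n²σ/2) sin(nη) solves the heat equation; by superposition u(η,σ) = Σ c_n exp(-n²σ/2) sin(nη).
Reading off the coefficients: c_1=2, so u(η,σ) = 2exp(-σ/2)sin(η).
Substituting back η = ξ + 2τ, σ = τ: θ(ξ,τ) = u(ξ + 2τ, τ).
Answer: θ(ξ, τ) = 2exp(-τ/2)sin(ξ + 2τ)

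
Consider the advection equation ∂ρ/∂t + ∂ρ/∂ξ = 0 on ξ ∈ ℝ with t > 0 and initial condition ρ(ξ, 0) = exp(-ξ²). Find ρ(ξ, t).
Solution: By characteristics (dξ/dt = 1), ρ(ξ,t) = f(ξ - t) with f = ρ(·, 0).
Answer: ρ(ξ, t) = exp(-(-t + ξ)²)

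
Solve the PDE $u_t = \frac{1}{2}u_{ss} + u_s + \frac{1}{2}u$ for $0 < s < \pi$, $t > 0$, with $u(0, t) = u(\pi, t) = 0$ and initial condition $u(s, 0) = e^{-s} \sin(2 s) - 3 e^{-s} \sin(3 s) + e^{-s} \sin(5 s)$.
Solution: Substitute $u = e^{-s}w$.
Then $u_s = e^{-s}(w_s - w)$, $u_{ss} = e^{-s}(w_{ss} - 2w_s + w)$, $u_t = e^{-s}w_t$; substituting and dividing by $e^{-s}$, the lower-order terms cancel: $w_t = \frac{1}{2}w_{ss}$ (standard heat equation).
Data for $w$: $w(s,0) = e^{s}u(s,0) = \sin(2 s) - 3 \sin(3 s) + \sin(5 s)$. The boundary conditions carry over: $w(0,t) = w(\pi,t) = 0$.
Separating variables: $w = \sum c_n e^{-n^2t/2} \sin(ns)$. From $w(s,0) = \sin(2 s) - 3 \sin(3 s) + \sin(5 s)$: $c_2=1, c_3=-3, c_5=1$.
So $w(s,t) = e^{-2 t} \sin(2 s) - 3 e^{-9 t/2} \sin(3 s) + e^{-25 t/2} \sin(5 s)$, and $u(s,t) = e^{-s}w(s,t)$.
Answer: $u(s, t) = e^{-s} e^{-2 t} \sin(2 s) - 3 e^{-s} e^{-9 t/2} \sin(3 s) + e^{-s} e^{-25 t/2} \sin(5 s)$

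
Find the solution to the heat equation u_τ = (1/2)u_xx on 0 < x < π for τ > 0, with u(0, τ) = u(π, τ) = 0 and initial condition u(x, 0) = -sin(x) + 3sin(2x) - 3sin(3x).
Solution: Separating variables: u = Σ c_n exp(-n²τ/2) sin(nx). From u(x,0) = -sin(x) + 3sin(2x) - 3sin(3x): c_1=-1, c_2=3, c_3=-3.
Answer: u(x, τ) = 3exp(-2τ)sin(2x) - exp(-τ/2)sin(x) - 3exp(-9τ/2)sin(3x)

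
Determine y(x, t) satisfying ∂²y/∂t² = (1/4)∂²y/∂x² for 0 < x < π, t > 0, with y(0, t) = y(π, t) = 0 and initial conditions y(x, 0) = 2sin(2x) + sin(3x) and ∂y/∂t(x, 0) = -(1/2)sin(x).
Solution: Separating variables: y = Σ [A_n cos(ω_n t) + B_n sin(ω_n t)] sin(nx), ω_n = n/2. From ICs (B_n = velocity coefficient / ω_n): A_2=2, A_3=1, B_1=-1.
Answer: y(x, t) = -sin(t/2)sin(x) + 2sin(2x)cos(t) + sin(3x)cos(3t/2)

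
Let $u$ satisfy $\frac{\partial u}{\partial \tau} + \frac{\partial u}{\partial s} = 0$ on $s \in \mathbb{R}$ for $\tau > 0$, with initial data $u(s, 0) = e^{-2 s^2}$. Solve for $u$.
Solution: By method of characteristics (waves move right with speed 1):
Along characteristics $s - \tau =$ const, $u$ is constant, so $u(s,\tau) = f(s - \tau)$ with $f = u( \cdot , 0)$.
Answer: $u(s, \tau) = e^{-2 (-\tau + s)^2}$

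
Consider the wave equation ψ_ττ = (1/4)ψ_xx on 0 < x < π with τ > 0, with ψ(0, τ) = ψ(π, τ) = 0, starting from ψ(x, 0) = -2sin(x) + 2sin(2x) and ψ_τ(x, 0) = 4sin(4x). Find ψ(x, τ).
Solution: Separating variables: ψ = Σ [A_n cos(ω_n τ) + B_n sin(ω_n τ)] sin(nx), ω_n = n/2. From ICs (B_n = velocity coefficient / ω_n): A_1=-2, A_2=2, B_4=2.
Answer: ψ(x, τ) = -2sin(x)cos(τ/2) + 2sin(2x)cos(τ) + 2sin(4x)sin(2τ)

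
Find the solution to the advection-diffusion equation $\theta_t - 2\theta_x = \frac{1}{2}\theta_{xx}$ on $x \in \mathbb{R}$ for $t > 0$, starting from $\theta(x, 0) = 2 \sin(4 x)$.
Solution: Moving frame: $\eta = x + 2t$, $\sigma = t$, $\theta = u(\eta,\sigma)$, so $\theta_t = u_{\sigma} + 2u_{\eta}$ and $\theta_{xx} = u_{\eta\eta}$.
Hence $\theta_t - 2\theta_x = u_{\sigma}$ and the PDE becomes the heat equation $u_{\sigma} = \frac{1}{2}u_{\eta\eta}$ on $\eta \in \mathbb{R}$.
Initial data: $u(\eta,0) = \theta(\eta,0) = 2 \sin(4 \eta)$. Each mode $\sin(n\eta)$ decays as $e^{-n^2\sigma/2}$ on $\mathbb{R}$, so $u(\eta,\sigma) = \sum c_n e^{-n^2\sigma/2} \sin(n\eta)$ with $c_4=2$: $u(\eta,\sigma) = 2 e^{-8 \sigma} \sin(4 \eta)$.
Substituting back: $\theta(x,t) = u(x + 2t, t)$.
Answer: $\theta(x, t) = 2 e^{-8 t} \sin(8 t + 4 x)$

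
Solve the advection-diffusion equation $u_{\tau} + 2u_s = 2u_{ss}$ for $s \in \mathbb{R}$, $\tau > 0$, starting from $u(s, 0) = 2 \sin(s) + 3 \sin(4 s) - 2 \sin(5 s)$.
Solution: Change to a moving frame: let $\eta = s - 2\tau$, $\sigma = \tau$ and write $u(s,\tau) = w(\eta,\sigma)$.
By the chain rule $u_{\tau} = w_{\sigma} - 2w_{\eta}$, $u_s = w_{\eta}$, $u_{ss} = w_{\eta\eta}$.
Then $u_{\tau} + 2u_s = w_{\sigma}$: the advection term cancels and the PDE becomes the heat equation $w_{\sigma} = 2w_{\eta\eta}$ on $\eta \in \mathbb{R}$.
Initial data: $w(\eta,0) = u(\eta,0) = 2 \sin(\eta) + 3 \sin(4 \eta) - 2 \sin(5 \eta)$.
On $\eta \in \mathbb{R}$ each mode satisfies $(\sin(n\eta))'' = -n^2 \sin(n\eta)$, so $e^{-2n^2\sigma} \sin(n\eta)$ solves the heat equation; by superposition $w(\eta,\sigma) = \sum c_n e^{-2n^2\sigma} \sin(n\eta)$.
Reading off the coefficients: $c_1=2, c_4=3, c_5=-2$, so $w(\eta,\sigma) = 2 e^{-2 \sigma} \sin(\eta) + 3 e^{-32 \sigma} \sin(4 \eta) - 2 e^{-50 \sigma} \sin(5 \eta)$.
Substituting back $\eta = s - 2\tau$, $\sigma = \tau$: $u(s,\tau) = w(s - 2\tau, \tau)$.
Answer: $u(s, \tau) = -2 e^{-2 \tau} \sin(2 \tau - s) - 3 e^{-32 \tau} \sin(8 \tau - 4 s) + 2 e^{-50 \tau} \sin(10 \tau - 5 s)$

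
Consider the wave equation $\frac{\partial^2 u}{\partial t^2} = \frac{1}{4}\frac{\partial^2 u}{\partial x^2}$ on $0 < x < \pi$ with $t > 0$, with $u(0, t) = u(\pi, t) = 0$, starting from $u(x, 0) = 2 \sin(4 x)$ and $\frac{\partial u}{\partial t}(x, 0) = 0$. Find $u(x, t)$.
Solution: Using separation of variables $u = X(x)T(t)$:
Eigenfunctions: $\sin(nx)$, $n = 1, 2, 3, \ldots$
General solution: $u(x, t) = \sum [A_n \cos(n t/2) + B_n \sin(n t/2)] \sin(nx)$
From $u(x,0) = 2 \sin(4 x)$: $A_4=2$. From $u_t(x,0) = 0$: all $B_n = 0$.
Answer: $u(x, t) = 2 \sin(4 x) \cos(2 t)$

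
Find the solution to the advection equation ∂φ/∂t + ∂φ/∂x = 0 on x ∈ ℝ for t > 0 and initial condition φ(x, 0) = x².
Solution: By characteristics (dx/dt = 1), φ(x,t) = f(x - t) with f = φ(·, 0).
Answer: φ(x, t) = t² - 2tx + x²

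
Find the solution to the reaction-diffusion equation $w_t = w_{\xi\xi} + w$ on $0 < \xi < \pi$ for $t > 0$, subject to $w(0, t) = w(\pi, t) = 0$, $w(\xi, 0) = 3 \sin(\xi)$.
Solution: Substitute $w = e^{t}u$, i.e. $u = e^{-t}w$.
By the product rule, $w_t = e^{t}(u_t + u)$, $w_{\xi\xi} = e^{t}u_{\xi\xi}$.
Substituting into the PDE and dividing by $e^{t}$: $u_t + u = u_{\xi\xi} + u$.
The lower-order terms cancel, leaving the standard heat equation $u_t = u_{\xi\xi}$.
Initial data for $u$: $u(\xi,0) = w(\xi,0) = 3 \sin(\xi)$. The boundary conditions carry over: $u(0,t) = u(\pi,t) = 0$.
Solve for $u$:
  Using separation of variables $u = X(\xi)T(t)$:
  Eigenfunctions: $\sin(n\xi)$, $n = 1, 2, 3, \ldots$
  General solution: $u(\xi, t) = \sum c_n \sin(n\xi) e^{-n^2 t}$
  Matching $u(\xi,0) = 3 \sin(\xi)$ term by term: $c_1=3$.
Hence $u(\xi,t) = 3 e^{-t} \sin(\xi)$.
Transform back: $w(\xi,t) = e^{t}u(\xi,t)$.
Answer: $w(\xi, t) = 3 \sin(\xi)$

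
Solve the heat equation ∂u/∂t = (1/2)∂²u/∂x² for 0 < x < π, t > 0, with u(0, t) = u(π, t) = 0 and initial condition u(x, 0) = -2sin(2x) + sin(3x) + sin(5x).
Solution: Separating variables: u = Σ c_n exp(-n²t/2) sin(nx). From u(x,0) = -2sin(2x) + sin(3x) + sin(5x): c_2=-2, c_3=1, c_5=1.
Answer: u(x, t) = -2exp(-2t)sin(2x) + exp(-9t/2)sin(3x) + exp(-25t/2)sin(5x)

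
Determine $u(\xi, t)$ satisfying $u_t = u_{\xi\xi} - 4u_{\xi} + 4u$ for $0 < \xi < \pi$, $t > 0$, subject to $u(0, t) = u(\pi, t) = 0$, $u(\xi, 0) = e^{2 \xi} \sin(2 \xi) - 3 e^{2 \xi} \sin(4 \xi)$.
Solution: Substitute $u = e^{2\xi}w$.
Then $u_{\xi} = e^{2\xi}(w_{\xi} + 2w)$, $u_{\xi\xi} = e^{2\xi}(w_{\xi\xi} + 4w_{\xi} + 4w)$, $u_t = e^{2\xi}w_t$; substituting and dividing by $e^{2\xi}$, the lower-order terms cancel: $w_t = w_{\xi\xi}$ (standard heat equation).
Data for $w$: $w(\xi,0) = e^{-2\xi}u(\xi,0) = \sin(2 \xi) - 3 \sin(4 \xi)$. The boundary conditions carry over: $w(0,t) = w(\pi,t) = 0$.
Separating variables: $w = \sum c_n e^{-n^2t} \sin(n\xi)$. From $w(\xi,0) = \sin(2 \xi) - 3 \sin(4 \xi)$: $c_2=1, c_4=-3$.
So $w(\xi,t) = e^{-4 t} \sin(2 \xi) - 3 e^{-16 t} \sin(4 \xi)$, and $u(\xi,t) = e^{2\xi}w(\xi,t)$.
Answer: $u(\xi, t) = e^{2 \xi} e^{-4 t} \sin(2 \xi) - 3 e^{2 \xi} e^{-16 t} \sin(4 \xi)$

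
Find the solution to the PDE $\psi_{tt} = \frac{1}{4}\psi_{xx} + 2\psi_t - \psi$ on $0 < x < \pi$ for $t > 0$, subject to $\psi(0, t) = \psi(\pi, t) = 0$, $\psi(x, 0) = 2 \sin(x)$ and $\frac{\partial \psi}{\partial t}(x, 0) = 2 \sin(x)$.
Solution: Substitute $\psi = e^{t}u$.
Then $\psi_t = e^{t}(u_t + u)$, $\psi_{tt} = e^{t}(u_{tt} + 2u_t + u)$, $\psi_{xx} = e^{t}u_{xx}$; substituting and dividing by $e^{t}$, the lower-order terms cancel: $u_{tt} = \frac{1}{4}u_{xx}$ (standard wave equation).
Data for $u$: $u(x,0) = \psi(x,0) = 2 \sin(x)$; $u_t(x,0) = \psi_t(x,0) - \psi(x,0) = 0$. The boundary conditions carry over: $u(0,t) = u(\pi,t) = 0$.
Separating variables: $u = \sum [A_n \cos(\omega_n t) + B_n \sin(\omega_n t)] \sin(nx)$, $\omega_n = n/2$. From ICs: $A_1=2$.
So $u(x,t) = 2 \sin(x) \cos(t/2)$, and $\psi(x,t) = e^{t}u(x,t)$.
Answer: $\psi(x, t) = 2 e^{t} \sin(x) \cos(t/2)$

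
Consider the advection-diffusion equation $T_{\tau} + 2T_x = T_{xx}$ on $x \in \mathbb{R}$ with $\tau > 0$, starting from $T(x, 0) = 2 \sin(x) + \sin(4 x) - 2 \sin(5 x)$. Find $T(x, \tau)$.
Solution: Moving frame: $\eta = x - 2\tau$, $\sigma = \tau$, $T = u(\eta,\sigma)$, so $T_{\tau} = u_{\sigma} - 2u_{\eta}$ and $T_{xx} = u_{\eta\eta}$.
Hence $T_{\tau} + 2T_x = u_{\sigma}$ and the PDE becomes the heat equation $u_{\sigma} = u_{\eta\eta}$ on $\eta \in \mathbb{R}$.
Initial data: $u(\eta,0) = T(\eta,0) = 2 \sin(\eta) + \sin(4 \eta) - 2 \sin(5 \eta)$. Each mode $\sin(n\eta)$ decays as $e^{-n^2\sigma}$ on $\mathbb{R}$, so $u(\eta,\sigma) = \sum c_n e^{-n^2\sigma} \sin(n\eta)$ with $c_1=2, c_4=1, c_5=-2$: $u(\eta,\sigma) = 2 e^{-\sigma} \sin(\eta) + e^{-16 \sigma} \sin(4 \eta) - 2 e^{-25 \sigma} \sin(5 \eta)$.
Substituting back: $T(x,\tau) = u(x - 2\tau, \tau)$.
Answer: $T(x, \tau) = -2 e^{-\tau} \sin(2 \tau - x) -  e^{-16 \tau} \sin(8 \tau - 4 x) + 2 e^{-25 \tau} \sin(10 \tau - 5 x)$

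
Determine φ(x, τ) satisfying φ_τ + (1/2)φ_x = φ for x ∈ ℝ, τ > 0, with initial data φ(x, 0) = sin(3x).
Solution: Substitute φ = exp(τ)u.
Then φ_τ = exp(τ)(u_τ + u), φ_x = exp(τ)u_x; substituting and dividing by exp(τ), the lower-order terms cancel: u_τ + (1/2)u_x = 0 (standard advection equation).
Data for u: u(x,0) = φ(x,0) = sin(3x).
By characteristics (dx/dτ = 1/2), u(x,τ) = f(x - (1/2)τ) with f = u(·, 0).
So u(x,τ) = sin(3x - 3τ/2), and φ(x,τ) = exp(τ)u(x,τ).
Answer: φ(x, τ) = exp(τ)sin(3x - 3τ/2)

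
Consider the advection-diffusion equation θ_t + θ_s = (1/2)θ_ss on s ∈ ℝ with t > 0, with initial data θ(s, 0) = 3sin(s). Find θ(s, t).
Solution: Change to a moving frame: let η = s - t, σ = t and write θ(s,t) = u(η,σ).
By the chain rule θ_t = u_σ - u_η, θ_s = u_η, θ_ss = u_ηη.
Then θ_t + θ_s = u_σ: the advection term cancels and the PDE becomes the heat equation u_σ = (1/2)u_ηη on η ∈ ℝ.
Initial data: u(η,0) = θ(η,0) = 3sin(η).
On η ∈ ℝ each mode satisfies (sin(nη))″ = -n² sin(nη), so exp(-n²σ/2) sin(nη) solves the heat equation; by superposition u(η,σ) = Σ c_n exp(-n²σ/2) sin(nη).
Reading off the coefficients: c_1=3, so u(η,σ) = 3exp(-σ/2)sin(η).
Substituting back η = s - t, σ = t: θ(s,t) = u(s - t, t).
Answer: θ(s, t) = 3exp(-t/2)sin(s - t)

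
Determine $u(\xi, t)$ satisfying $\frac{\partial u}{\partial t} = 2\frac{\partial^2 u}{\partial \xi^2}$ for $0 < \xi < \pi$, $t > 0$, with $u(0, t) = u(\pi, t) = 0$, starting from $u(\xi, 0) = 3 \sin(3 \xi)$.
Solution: Using separation of variables $u = X(\xi)T(t)$:
Eigenfunctions: $\sin(n\xi)$, $n = 1, 2, 3, \ldots$
General solution: $u(\xi, t) = \sum c_n \sin(n\xi) e^{-2n^2 t}$
Matching $u(\xi,0) = 3 \sin(3 \xi)$ term by term: $c_3=3$.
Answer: $u(\xi, t) = 3 e^{-18 t} \sin(3 \xi)$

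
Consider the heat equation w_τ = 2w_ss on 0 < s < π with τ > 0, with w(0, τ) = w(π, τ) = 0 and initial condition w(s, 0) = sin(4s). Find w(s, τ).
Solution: Separating variables: w = Σ c_n exp(-2n²τ) sin(ns). From w(s,0) = sin(4s): c_4=1.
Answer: w(s, τ) = exp(-32τ)sin(4s)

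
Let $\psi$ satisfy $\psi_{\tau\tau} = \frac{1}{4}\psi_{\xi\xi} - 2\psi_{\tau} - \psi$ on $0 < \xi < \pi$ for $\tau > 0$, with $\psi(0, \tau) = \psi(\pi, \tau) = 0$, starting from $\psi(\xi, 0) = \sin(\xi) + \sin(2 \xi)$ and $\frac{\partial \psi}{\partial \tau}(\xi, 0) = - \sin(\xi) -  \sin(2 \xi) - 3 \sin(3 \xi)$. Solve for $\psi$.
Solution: Substitute $\psi = e^{-\tau}u$.
Then $\psi_{\tau} = e^{-\tau}(u_{\tau} - u)$, $\psi_{\tau\tau} = e^{-\tau}(u_{\tau\tau} - 2u_{\tau} + u)$, $\psi_{\xi\xi} = e^{-\tau}u_{\xi\xi}$; substituting and dividing by $e^{-\tau}$, the lower-order terms cancel: $u_{\tau\tau} = \frac{1}{4}u_{\xi\xi}$ (standard wave equation).
Data for $u$: $u(\xi,0) = \psi(\xi,0) = \sin(\xi) + \sin(2 \xi)$; $u_{\tau}(\xi,0) = \psi_{\tau}(\xi,0) + \psi(\xi,0) = -3 \sin(3 \xi)$. The boundary conditions carry over: $u(0,\tau) = u(\pi,\tau) = 0$.
Separating variables: $u = \sum [A_n \cos(\omega_n \tau) + B_n \sin(\omega_n \tau)] \sin(n\xi)$, $\omega_n = n/2$. From ICs ($B_n$ = velocity coefficient / $\omega_n$): $A_1=1, A_2=1, B_3=-2$.
So $u(\xi,\tau) = \sin(\xi) \cos(\tau/2) + \sin(2 \xi) \cos(\tau) - 2 \sin(3 \xi) \sin(3 \tau/2)$, and $\psi(\xi,\tau) = e^{-\tau}u(\xi,\tau)$.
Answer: $\psi(\xi, \tau) = -2 e^{-\tau} \sin(3 \tau/2) \sin(3 \xi) + e^{-\tau} \sin(\xi) \cos(\tau/2) + e^{-\tau} \sin(2 \xi) \cos(\tau)$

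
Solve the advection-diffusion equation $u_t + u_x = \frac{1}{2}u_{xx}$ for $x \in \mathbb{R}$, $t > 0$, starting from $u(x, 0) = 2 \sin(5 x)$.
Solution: Change to a moving frame: let $\eta = x - t$, $\sigma = t$ and write $u(x,t) = w(\eta,\sigma)$.
By the chain rule $u_t = w_{\sigma} - w_{\eta}$, $u_x = w_{\eta}$, $u_{xx} = w_{\eta\eta}$.
Then $u_t + u_x = w_{\sigma}$: the advection term cancels and the PDE becomes the heat equation $w_{\sigma} = \frac{1}{2}w_{\eta\eta}$ on $\eta \in \mathbb{R}$.
Initial data: $w(\eta,0) = u(\eta,0) = 2 \sin(5 \eta)$.
On $\eta \in \mathbb{R}$ each mode satisfies $(\sin(n\eta))'' = -n^2 \sin(n\eta)$, so $e^{-n^2\sigma/2} \sin(n\eta)$ solves the heat equation; by superposition $w(\eta,\sigma) = \sum c_n e^{-n^2\sigma/2} \sin(n\eta)$.
Reading off the coefficients: $c_5=2$, so $w(\eta,\sigma) = 2 e^{-25 \sigma/2} \sin(5 \eta)$.
Substituting back $\eta = x - t$, $\sigma = t$: $u(x,t) = w(x - t, t)$.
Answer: $u(x, t) = -2 e^{-25 t/2} \sin(5 t - 5 x)$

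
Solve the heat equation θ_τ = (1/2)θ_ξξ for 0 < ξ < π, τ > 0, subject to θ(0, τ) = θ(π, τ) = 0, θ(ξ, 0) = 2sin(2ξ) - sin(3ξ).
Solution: Separating variables: θ = Σ c_n exp(-n²τ/2) sin(nξ). From θ(ξ,0) = 2sin(2ξ) - sin(3ξ): c_2=2, c_3=-1.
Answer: θ(ξ, τ) = 2exp(-2τ)sin(2ξ) - exp(-9τ/2)sin(3ξ)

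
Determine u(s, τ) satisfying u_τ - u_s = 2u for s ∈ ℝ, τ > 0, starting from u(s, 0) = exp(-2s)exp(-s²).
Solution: Substitute u = exp(-2s)w.
Then u_s = exp(-2s)(w_s - 2w), u_τ = exp(-2s)w_τ; substituting and dividing by exp(-2s), the lower-order terms cancel: w_τ - w_s = 0 (standard advection equation).
Data for w: w(s,0) = exp(2s)u(s,0) = exp(-s²).
By characteristics (ds/dτ = -1), w(s,τ) = f(s + τ) with f = w(·, 0).
So w(s,τ) = exp(-(s + τ)²), and u(s,τ) = exp(-2s)w(s,τ).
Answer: u(s, τ) = exp(-2s)exp(-(s + τ)²)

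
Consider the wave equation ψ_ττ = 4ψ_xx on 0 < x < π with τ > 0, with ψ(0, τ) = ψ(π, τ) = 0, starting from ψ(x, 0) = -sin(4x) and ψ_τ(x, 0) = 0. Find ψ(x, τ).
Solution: Using separation of variables ψ = X(x)T(τ):
Eigenfunctions: sin(nx), n = 1, 2, 3, ...
General solution: ψ(x, τ) = Σ [A_n cos(2n τ) + B_n sin(2n τ)] sin(nx)
From ψ(x,0) = -sin(4x): A_4=-1. From ψ_τ(x,0) = 0: all B_n = 0.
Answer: ψ(x, τ) = -sin(4x)cos(8τ)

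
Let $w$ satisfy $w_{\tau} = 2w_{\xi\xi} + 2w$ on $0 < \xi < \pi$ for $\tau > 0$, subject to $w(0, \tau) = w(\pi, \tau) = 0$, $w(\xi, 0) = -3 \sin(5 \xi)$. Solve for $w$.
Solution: Substitute $w = e^{2\tau}u$.
Then $w_{\tau} = e^{2\tau}(u_{\tau} + 2u)$, $w_{\xi\xi} = e^{2\tau}u_{\xi\xi}$; substituting and dividing by $e^{2\tau}$, the lower-order terms cancel: $u_{\tau} = 2u_{\xi\xi}$ (standard heat equation).
Data for $u$: $u(\xi,0) = w(\xi,0) = -3 \sin(5 \xi)$. The boundary conditions carry over: $u(0,\tau) = u(\pi,\tau) = 0$.
Separating variables: $u = \sum c_n e^{-2n^2\tau} \sin(n\xi)$. From $u(\xi,0) = -3 \sin(5 \xi)$: $c_5=-3$.
So $u(\xi,\tau) = -3 e^{-50 \tau} \sin(5 \xi)$, and $w(\xi,\tau) = e^{2\tau}u(\xi,\tau)$.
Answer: $w(\xi, \tau) = -3 e^{-48 \tau} \sin(5 \xi)$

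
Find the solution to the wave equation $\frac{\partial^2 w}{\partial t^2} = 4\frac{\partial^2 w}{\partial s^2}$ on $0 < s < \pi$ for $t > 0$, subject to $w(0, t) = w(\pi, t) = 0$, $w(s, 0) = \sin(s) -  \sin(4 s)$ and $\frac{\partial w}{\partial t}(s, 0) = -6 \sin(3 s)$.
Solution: Separating variables: $w = \sum [A_n \cos(\omega_n t) + B_n \sin(\omega_n t)] \sin(ns)$, $\omega_n = 2n$. From ICs ($B_n$ = velocity coefficient / $\omega_n$): $A_1=1, A_4=-1, B_3=-1$.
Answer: $w(s, t) = \sin(s) \cos(2 t) -  \sin(3 s) \sin(6 t) -  \sin(4 s) \cos(8 t)$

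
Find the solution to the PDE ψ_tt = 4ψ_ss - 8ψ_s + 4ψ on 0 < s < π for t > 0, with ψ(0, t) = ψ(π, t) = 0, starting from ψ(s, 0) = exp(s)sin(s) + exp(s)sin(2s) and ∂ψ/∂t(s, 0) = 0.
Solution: Substitute ψ = exp(s)u.
Then ψ_s = exp(s)(u_s + u), ψ_ss = exp(s)(u_ss + 2u_s + u), ψ_tt = exp(s)u_tt; substituting and dividing by exp(s), the lower-order terms cancel: u_tt = 4u_ss (standard wave equation).
Data for u: u(s,0) = exp(-s)ψ(s,0) = sin(s) + sin(2s); u_t(s,0) = exp(-s)ψ_t(s,0) = 0. The boundary conditions carry over: u(0,t) = u(π,t) = 0.
Separating variables: u = Σ [A_n cos(ω_n t) + B_n sin(ω_n t)] sin(ns), ω_n = 2n. From ICs: A_1=1, A_2=1.
So u(s,t) = sin(s)cos(2t) + sin(2s)cos(4t), and ψ(s,t) = exp(s)u(s,t).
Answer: ψ(s, t) = exp(s)sin(s)cos(2t) + exp(s)sin(2s)cos(4t)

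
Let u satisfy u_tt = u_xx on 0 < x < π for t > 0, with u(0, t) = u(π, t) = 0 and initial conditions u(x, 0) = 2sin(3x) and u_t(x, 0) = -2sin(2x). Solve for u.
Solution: Using separation of variables u = X(x)T(t):
Eigenfunctions: sin(nx), n = 1, 2, 3, ...
General solution: u(x, t) = Σ [A_n cos(n t) + B_n sin(n t)] sin(nx)
From u(x,0) = 2sin(3x): A_3=2. From u_t(x,0) = -2sin(2x), using u_t(x,0) = Σ ω_n B_n sin(nx) with ω_n = n: B_2 = (-2)/2 = -1.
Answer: u(x, t) = -sin(2t)sin(2x) + 2sin(3x)cos(3t)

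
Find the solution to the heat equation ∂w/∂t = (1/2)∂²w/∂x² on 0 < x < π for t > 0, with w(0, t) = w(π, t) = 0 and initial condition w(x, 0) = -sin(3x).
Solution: Using separation of variables w = X(x)T(t):
Eigenfunctions: sin(nx), n = 1, 2, 3, ...
General solution: w(x, t) = Σ c_n sin(nx) exp(-n² t/2)
Matching w(x,0) = -sin(3x) term by term: c_3=-1.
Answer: w(x, t) = -exp(-9t/2)sin(3x)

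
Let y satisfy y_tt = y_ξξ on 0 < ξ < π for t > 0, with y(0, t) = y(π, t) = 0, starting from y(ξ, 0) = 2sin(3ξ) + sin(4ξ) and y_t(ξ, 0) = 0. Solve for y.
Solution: Using separation of variables y = X(ξ)T(t):
Eigenfunctions: sin(nξ), n = 1, 2, 3, ...
General solution: y(ξ, t) = Σ [A_n cos(n t) + B_n sin(n t)] sin(nξ)
From y(ξ,0) = 2sin(3ξ) + sin(4ξ): A_3=2, A_4=1. From y_t(ξ,0) = 0: all B_n = 0.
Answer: y(ξ, t) = 2sin(3ξ)cos(3t) + sin(4ξ)cos(4t)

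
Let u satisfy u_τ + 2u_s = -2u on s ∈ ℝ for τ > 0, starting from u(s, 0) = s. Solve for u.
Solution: Substitute u = exp(-2τ)w, i.e. w = exp(2τ)u.
By the product rule, u_τ = exp(-2τ)(w_τ - 2w), u_s = exp(-2τ)w_s.
Substituting into the PDE and dividing by exp(-2τ): w_τ - 2w + 2w_s = -2w.
The lower-order terms cancel, leaving the standard advection equation w_τ + 2w_s = 0.
Initial data for w: w(s,0) = u(s,0) = s.
Solve for w:
  By method of characteristics (waves move right with speed 2):
  Along characteristics s - 2τ = const, w is constant, so w(s,τ) = f(s - 2τ) with f = w(·, 0).
Hence w(s,τ) = s - 2τ.
Transform back: u(s,τ) = exp(-2τ)w(s,τ).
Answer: u(s, τ) = sexp(-2τ) - 2τexp(-2τ)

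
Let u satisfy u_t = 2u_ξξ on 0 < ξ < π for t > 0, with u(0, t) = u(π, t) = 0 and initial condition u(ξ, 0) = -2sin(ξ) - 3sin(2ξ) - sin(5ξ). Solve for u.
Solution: Separating variables: u = Σ c_n exp(-2n²t) sin(nξ). From u(ξ,0) = -2sin(ξ) - 3sin(2ξ) - sin(5ξ): c_1=-2, c_2=-3, c_5=-1.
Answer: u(ξ, t) = -2exp(-2t)sin(ξ) - 3exp(-8t)sin(2ξ) - exp(-50t)sin(5ξ)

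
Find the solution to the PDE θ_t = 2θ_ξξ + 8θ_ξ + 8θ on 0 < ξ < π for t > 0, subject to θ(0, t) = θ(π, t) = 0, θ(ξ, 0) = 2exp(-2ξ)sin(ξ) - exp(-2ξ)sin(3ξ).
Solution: Substitute θ = exp(-2ξ)u.
Then θ_ξ = exp(-2ξ)(u_ξ - 2u), θ_ξξ = exp(-2ξ)(u_ξξ - 4u_ξ + 4u), θ_t = exp(-2ξ)u_t; substituting and dividing by exp(-2ξ), the lower-order terms cancel: u_t = 2u_ξξ (standard heat equation).
Data for u: u(ξ,0) = exp(2ξ)θ(ξ,0) = 2sin(ξ) - sin(3ξ). The boundary conditions carry over: u(0,t) = u(π,t) = 0.
Separating variables: u = Σ c_n exp(-2n²t) sin(nξ). From u(ξ,0) = 2sin(ξ) - sin(3ξ): c_1=2, c_3=-1.
So u(ξ,t) = 2exp(-2t)sin(ξ) - exp(-18t)sin(3ξ), and θ(ξ,t) = exp(-2ξ)u(ξ,t).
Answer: θ(ξ, t) = 2exp(-2t)exp(-2ξ)sin(ξ) - exp(-18t)exp(-2ξ)sin(3ξ)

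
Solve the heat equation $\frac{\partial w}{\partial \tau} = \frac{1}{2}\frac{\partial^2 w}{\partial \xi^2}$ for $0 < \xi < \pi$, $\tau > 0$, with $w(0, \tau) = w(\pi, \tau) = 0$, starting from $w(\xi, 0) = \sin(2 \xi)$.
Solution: Separating variables: $w = \sum c_n e^{-n^2\tau/2} \sin(n\xi)$. From $w(\xi,0) = \sin(2 \xi)$: $c_2=1$.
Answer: $w(\xi, \tau) = e^{-2 \tau} \sin(2 \xi)$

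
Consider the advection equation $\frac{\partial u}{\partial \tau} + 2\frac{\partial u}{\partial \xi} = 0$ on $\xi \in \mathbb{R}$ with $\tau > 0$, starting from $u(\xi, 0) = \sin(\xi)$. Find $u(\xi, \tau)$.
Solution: By method of characteristics (waves move right with speed 2):
Along characteristics $\xi - 2\tau =$ const, $u$ is constant, so $u(\xi,\tau) = f(\xi - 2\tau)$ with $f = u( \cdot , 0)$.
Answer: $u(\xi, \tau) = - \sin(2 \tau - \xi)$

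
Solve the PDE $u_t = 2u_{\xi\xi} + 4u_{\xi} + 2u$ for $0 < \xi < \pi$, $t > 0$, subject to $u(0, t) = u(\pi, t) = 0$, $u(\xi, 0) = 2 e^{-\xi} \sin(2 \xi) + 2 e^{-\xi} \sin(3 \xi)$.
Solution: Substitute $u = e^{-\xi}w$, i.e. $w = e^{\xi}u$.
By the product rule, $u_{\xi} = e^{-\xi}(w_{\xi} - w)$, $u_{\xi\xi} = e^{-\xi}(w_{\xi\xi} - 2w_{\xi} + w)$, $u_t = e^{-\xi}w_t$.
Substituting into the PDE and dividing by $e^{-\xi}$: $w_t = 2(w_{\xi\xi} - 2w_{\xi} + w) + 4(w_{\xi} - w) + 2w$.
The lower-order terms cancel, leaving the standard heat equation $w_t = 2w_{\xi\xi}$.
Initial data for $w$: $w(\xi,0) = e^{\xi}u(\xi,0) = 2 \sin(2 \xi) + 2 \sin(3 \xi)$. The boundary conditions carry over: $w(0,t) = w(\pi,t) = 0$.
Solve for $w$:
  Using separation of variables $w = X(\xi)T(t)$:
  Eigenfunctions: $\sin(n\xi)$, $n = 1, 2, 3, \ldots$
  General solution: $w(\xi, t) = \sum c_n \sin(n\xi) e^{-2n^2 t}$
  Matching $w(\xi,0) = 2 \sin(2 \xi) + 2 \sin(3 \xi)$ term by term: $c_2=2, c_3=2$.
Hence $w(\xi,t) = 2 e^{-8 t} \sin(2 \xi) + 2 e^{-18 t} \sin(3 \xi)$.
Transform back: $u(\xi,t) = e^{-\xi}w(\xi,t)$.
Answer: $u(\xi, t) = 2 e^{-\xi} e^{-8 t} \sin(2 \xi) + 2 e^{-\xi} e^{-18 t} \sin(3 \xi)$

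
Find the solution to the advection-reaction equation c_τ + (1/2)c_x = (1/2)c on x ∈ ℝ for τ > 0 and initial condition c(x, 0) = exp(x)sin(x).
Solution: Substitute c = exp(x)u.
Then c_x = exp(x)(u_x + u), c_τ = exp(x)u_τ; substituting and dividing by exp(x), the lower-order terms cancel: u_τ + (1/2)u_x = 0 (standard advection equation).
Data for u: u(x,0) = exp(-x)c(x,0) = sin(x).
By characteristics (dx/dτ = 1/2), u(x,τ) = f(x - (1/2)τ) with f = u(·, 0).
So u(x,τ) = sin(x - τ/2), and c(x,τ) = exp(x)u(x,τ).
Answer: c(x, τ) = exp(x)sin(x - τ/2)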